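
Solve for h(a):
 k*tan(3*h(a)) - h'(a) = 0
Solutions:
 h(a) = -asin(C1*exp(3*a*k))/3 + pi/3
 h(a) = asin(C1*exp(3*a*k))/3


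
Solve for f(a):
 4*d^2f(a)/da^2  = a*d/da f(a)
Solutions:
 f(a) = C1 + C2*erfi(sqrt(2)*a/4)


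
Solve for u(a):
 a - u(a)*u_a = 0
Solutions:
 u(a) = -sqrt(C1 + a^2)
 u(a) = sqrt(C1 + a^2)


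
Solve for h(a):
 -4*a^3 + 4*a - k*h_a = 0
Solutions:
 h(a) = C1 - a^4/k + 2*a^2/k


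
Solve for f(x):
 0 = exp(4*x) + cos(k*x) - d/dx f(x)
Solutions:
 f(x) = C1 + exp(4*x)/4 + sin(k*x)/k


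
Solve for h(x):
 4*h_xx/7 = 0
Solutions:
 h(x) = C1 + C2*x


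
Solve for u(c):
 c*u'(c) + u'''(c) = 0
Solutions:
 u(c) = C1 + Integral(C2*airyai(-c) + C3*airybi(-c), c)


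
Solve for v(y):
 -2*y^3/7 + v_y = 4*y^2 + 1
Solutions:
 v(y) = C1 + y^4/14 + 4*y^3/3 + y


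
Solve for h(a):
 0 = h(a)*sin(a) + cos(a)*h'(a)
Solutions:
 h(a) = C1*cos(a)


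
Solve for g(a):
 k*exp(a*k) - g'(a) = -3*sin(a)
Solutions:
 g(a) = C1 + exp(a*k) - 3*cos(a)


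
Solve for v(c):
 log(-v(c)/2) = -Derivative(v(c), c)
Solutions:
 Integral(1/(log(-_y) - log(2)), (_y, v(c))) = C1 - c


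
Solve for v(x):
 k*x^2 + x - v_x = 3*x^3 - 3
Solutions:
 v(x) = C1 + k*x^3/3 - 3*x^4/4 + x^2/2 + 3*x


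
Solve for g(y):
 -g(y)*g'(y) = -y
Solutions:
 g(y) = -sqrt(C1 + y^2)
 g(y) = sqrt(C1 + y^2)


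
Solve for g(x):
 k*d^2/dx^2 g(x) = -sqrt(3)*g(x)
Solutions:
 g(x) = C1*exp(-3^(1/4)*x*sqrt(-1/k)) + C2*exp(3^(1/4)*x*sqrt(-1/k))


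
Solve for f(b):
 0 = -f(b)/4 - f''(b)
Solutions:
 f(b) = C1*sin(b/2) + C2*cos(b/2)


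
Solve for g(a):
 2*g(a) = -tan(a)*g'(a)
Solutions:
 g(a) = C1/sin(a)^2


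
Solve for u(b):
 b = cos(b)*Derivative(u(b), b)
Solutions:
 u(b) = C1 + Integral(b/cos(b), b)


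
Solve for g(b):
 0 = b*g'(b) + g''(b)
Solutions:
 g(b) = C1 + C2*erf(sqrt(2)*b/2)


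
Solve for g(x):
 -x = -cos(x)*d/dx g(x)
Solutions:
 g(x) = C1 + Integral(x/cos(x), x)


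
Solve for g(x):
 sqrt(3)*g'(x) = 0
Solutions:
 g(x) = C1


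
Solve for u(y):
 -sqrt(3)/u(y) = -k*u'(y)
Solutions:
 u(y) = -sqrt(C1 + 2*sqrt(3)*y/k)
 u(y) = sqrt(C1 + 2*sqrt(3)*y/k)


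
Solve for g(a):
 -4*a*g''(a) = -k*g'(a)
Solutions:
 g(a) = C1 + a^(re(k)/4 + 1)*(C2*sin(log(a)*Abs(im(k))/4) + C3*cos(log(a)*im(k)/4))


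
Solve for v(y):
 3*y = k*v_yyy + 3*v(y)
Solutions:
 v(y) = C1*exp(3^(1/3)*y*(-1/k)^(1/3)) + C2*exp(y*(-1/k)^(1/3)*(-3^(1/3) + 3^(5/6)*I)/2) + C3*exp(-y*(-1/k)^(1/3)*(3^(1/3) + 3^(5/6)*I)/2) + y


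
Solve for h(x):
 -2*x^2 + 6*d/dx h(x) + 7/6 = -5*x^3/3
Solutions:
 h(x) = C1 - 5*x^4/72 + x^3/9 - 7*x/36


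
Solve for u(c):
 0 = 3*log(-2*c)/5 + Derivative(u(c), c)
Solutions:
 u(c) = C1 - 3*c*log(-c)/5 + 3*c*(1 - log(2))/5


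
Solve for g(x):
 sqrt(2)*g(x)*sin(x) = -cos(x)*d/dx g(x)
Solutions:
 g(x) = C1*cos(x)^(sqrt(2))


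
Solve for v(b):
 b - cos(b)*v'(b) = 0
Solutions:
 v(b) = C1 + Integral(b/cos(b), b)


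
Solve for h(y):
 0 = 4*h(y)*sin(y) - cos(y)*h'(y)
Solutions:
 h(y) = C1/cos(y)^4


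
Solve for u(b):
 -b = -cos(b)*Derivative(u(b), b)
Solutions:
 u(b) = C1 + Integral(b/cos(b), b)


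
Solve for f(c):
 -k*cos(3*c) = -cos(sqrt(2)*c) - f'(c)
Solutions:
 f(c) = C1 + k*sin(3*c)/3 - sqrt(2)*sin(sqrt(2)*c)/2


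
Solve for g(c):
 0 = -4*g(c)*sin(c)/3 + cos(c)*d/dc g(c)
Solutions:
 g(c) = C1/cos(c)^(4/3)


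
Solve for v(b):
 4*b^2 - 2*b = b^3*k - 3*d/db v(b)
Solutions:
 v(b) = C1 + b^4*k/12 - 4*b^3/9 + b^2/3


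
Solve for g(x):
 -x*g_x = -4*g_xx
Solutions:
 g(x) = C1 + C2*erfi(sqrt(2)*x/4)


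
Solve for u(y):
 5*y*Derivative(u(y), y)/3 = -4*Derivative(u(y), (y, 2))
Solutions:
 u(y) = C1 + C2*erf(sqrt(30)*y/12)


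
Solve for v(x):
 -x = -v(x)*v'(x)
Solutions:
 v(x) = -sqrt(C1 + x^2)
 v(x) = sqrt(C1 + x^2)


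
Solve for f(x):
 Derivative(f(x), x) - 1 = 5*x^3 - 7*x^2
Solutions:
 f(x) = C1 + 5*x^4/4 - 7*x^3/3 + x


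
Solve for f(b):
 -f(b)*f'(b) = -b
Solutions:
 f(b) = -sqrt(C1 + b^2)
 f(b) = sqrt(C1 + b^2)


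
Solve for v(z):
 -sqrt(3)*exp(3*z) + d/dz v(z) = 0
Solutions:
 v(z) = C1 + sqrt(3)*exp(3*z)/3


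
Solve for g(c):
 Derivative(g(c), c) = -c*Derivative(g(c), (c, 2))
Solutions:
 g(c) = C1 + C2*log(c)


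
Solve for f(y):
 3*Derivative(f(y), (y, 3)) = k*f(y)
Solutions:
 f(y) = C1*exp(3^(2/3)*k^(1/3)*y/3) + C2*exp(k^(1/3)*y*(-3^(2/3) + 3*3^(1/6)*I)/6) + C3*exp(-k^(1/3)*y*(3^(2/3) + 3*3^(1/6)*I)/6)


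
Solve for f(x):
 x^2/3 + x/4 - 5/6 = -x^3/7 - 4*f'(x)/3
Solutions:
 f(x) = C1 - 3*x^4/112 - x^3/12 - 3*x^2/32 + 5*x/8


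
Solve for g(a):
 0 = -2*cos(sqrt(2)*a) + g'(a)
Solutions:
 g(a) = C1 + sqrt(2)*sin(sqrt(2)*a)


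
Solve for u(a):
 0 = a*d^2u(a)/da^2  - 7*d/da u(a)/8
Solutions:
 u(a) = C1 + C2*a^(15/8)


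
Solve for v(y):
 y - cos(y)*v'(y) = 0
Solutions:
 v(y) = C1 + Integral(y/cos(y), y)


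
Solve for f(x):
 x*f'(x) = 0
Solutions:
 f(x) = C1


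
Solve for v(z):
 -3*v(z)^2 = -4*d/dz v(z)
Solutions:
 v(z) = -4/(C1 + 3*z)


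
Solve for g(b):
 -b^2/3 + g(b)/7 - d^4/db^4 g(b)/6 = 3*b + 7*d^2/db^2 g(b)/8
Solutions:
 g(b) = C1*exp(-sqrt(14)*b*sqrt(-147 + sqrt(24297))/28) + C2*exp(sqrt(14)*b*sqrt(-147 + sqrt(24297))/28) + C3*sin(sqrt(14)*b*sqrt(147 + sqrt(24297))/28) + C4*cos(sqrt(14)*b*sqrt(147 + sqrt(24297))/28) + 7*b^2/3 + 21*b + 343/12


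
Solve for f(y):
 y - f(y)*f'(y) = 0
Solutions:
 f(y) = -sqrt(C1 + y^2)
 f(y) = sqrt(C1 + y^2)


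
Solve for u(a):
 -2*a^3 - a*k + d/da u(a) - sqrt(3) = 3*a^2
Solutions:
 u(a) = C1 + a^4/2 + a^3 + a^2*k/2 + sqrt(3)*a


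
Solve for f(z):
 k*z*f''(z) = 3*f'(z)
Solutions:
 f(z) = C1 + z^(((re(k) + 3)*re(k) + im(k)^2)/(re(k)^2 + im(k)^2))*(C2*sin(3*log(z)*Abs(im(k))/(re(k)^2 + im(k)^2)) + C3*cos(3*log(z)*im(k)/(re(k)^2 + im(k)^2)))


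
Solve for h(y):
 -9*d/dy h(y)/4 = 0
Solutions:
 h(y) = C1


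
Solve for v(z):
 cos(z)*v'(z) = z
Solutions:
 v(z) = C1 + Integral(z/cos(z), z)


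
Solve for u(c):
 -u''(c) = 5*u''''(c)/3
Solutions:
 u(c) = C1 + C2*c + C3*sin(sqrt(15)*c/5) + C4*cos(sqrt(15)*c/5)


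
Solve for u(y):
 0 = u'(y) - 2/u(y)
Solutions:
 u(y) = -sqrt(C1 + 4*y)
 u(y) = sqrt(C1 + 4*y)


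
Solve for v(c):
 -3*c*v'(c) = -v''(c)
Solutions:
 v(c) = C1 + C2*erfi(sqrt(6)*c/2)


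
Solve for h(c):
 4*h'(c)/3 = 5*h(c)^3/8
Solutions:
 h(c) = -4*sqrt(-1/(C1 + 15*c))
 h(c) = 4*sqrt(-1/(C1 + 15*c))


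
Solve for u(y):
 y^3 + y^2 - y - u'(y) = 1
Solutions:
 u(y) = C1 + y^4/4 + y^3/3 - y^2/2 - y


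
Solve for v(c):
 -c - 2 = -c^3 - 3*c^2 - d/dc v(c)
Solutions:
 v(c) = C1 - c^4/4 - c^3 + c^2/2 + 2*c


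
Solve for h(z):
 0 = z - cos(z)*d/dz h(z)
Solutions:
 h(z) = C1 + Integral(z/cos(z), z)


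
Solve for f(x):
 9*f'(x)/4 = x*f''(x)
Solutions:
 f(x) = C1 + C2*x^(13/4)


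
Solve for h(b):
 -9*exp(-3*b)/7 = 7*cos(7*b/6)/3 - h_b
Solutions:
 h(b) = C1 + 2*sin(7*b/6) - 3*exp(-3*b)/7


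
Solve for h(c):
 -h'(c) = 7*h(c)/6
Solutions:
 h(c) = C1*exp(-7*c/6)


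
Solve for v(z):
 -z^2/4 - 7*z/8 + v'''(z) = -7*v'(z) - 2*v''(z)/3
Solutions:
 v(z) = C1 + z^3/84 + 139*z^2/2352 - 265*z/12348 + (C2*sin(sqrt(62)*z/3) + C3*cos(sqrt(62)*z/3))*exp(-z/3)


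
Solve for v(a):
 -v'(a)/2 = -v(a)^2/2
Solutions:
 v(a) = -1/(C1 + a)


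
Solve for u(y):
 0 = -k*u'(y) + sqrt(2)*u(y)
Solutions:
 u(y) = C1*exp(sqrt(2)*y/k)


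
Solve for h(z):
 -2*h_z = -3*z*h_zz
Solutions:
 h(z) = C1 + C2*z^(5/3)


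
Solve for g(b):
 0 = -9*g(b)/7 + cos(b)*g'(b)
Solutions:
 g(b) = C1*(sin(b) + 1)^(9/14)/(sin(b) - 1)^(9/14)


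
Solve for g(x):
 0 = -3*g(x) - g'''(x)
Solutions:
 g(x) = C3*exp(-3^(1/3)*x) + (C1*sin(3^(5/6)*x/2) + C2*cos(3^(5/6)*x/2))*exp(3^(1/3)*x/2)


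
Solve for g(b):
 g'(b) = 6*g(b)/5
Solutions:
 g(b) = C1*exp(6*b/5)


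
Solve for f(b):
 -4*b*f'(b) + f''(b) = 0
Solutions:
 f(b) = C1 + C2*erfi(sqrt(2)*b)


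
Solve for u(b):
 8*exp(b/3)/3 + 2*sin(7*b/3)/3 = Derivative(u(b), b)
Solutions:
 u(b) = C1 + 8*exp(b/3) - 2*cos(7*b/3)/7


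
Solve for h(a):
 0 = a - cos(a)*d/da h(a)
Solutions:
 h(a) = C1 + Integral(a/cos(a), a)


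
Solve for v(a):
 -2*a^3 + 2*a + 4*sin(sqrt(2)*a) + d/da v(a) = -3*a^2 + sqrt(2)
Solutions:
 v(a) = C1 + a^4/2 - a^3 - a^2 + sqrt(2)*a + 2*sqrt(2)*cos(sqrt(2)*a)


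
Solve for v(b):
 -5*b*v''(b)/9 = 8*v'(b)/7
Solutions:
 v(b) = C1 + C2/b^(37/35)


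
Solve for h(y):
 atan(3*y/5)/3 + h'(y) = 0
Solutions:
 h(y) = C1 - y*atan(3*y/5)/3 + 5*log(9*y^2 + 25)/18


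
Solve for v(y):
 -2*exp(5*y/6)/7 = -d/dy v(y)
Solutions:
 v(y) = C1 + 12*exp(5*y/6)/35


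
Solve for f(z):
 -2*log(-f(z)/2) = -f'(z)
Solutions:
 -Integral(1/(log(-_y) - log(2)), (_y, f(z)))/2 = C1 - z


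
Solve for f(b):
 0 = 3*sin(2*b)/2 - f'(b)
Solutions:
 f(b) = C1 - 3*cos(2*b)/4


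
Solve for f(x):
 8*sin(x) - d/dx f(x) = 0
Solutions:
 f(x) = C1 - 8*cos(x)


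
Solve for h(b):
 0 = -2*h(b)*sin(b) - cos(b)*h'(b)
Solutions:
 h(b) = C1*cos(b)^2


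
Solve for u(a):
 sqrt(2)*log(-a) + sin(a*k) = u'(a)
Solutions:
 u(a) = C1 + sqrt(2)*a*(log(-a) - 1) + Piecewise((-cos(a*k)/k, Ne(k, 0)), (0, True))


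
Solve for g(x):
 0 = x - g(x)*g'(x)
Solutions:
 g(x) = -sqrt(C1 + x^2)
 g(x) = sqrt(C1 + x^2)


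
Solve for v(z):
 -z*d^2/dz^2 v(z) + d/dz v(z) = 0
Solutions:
 v(z) = C1 + C2*z^2


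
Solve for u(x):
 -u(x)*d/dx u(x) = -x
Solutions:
 u(x) = -sqrt(C1 + x^2)
 u(x) = sqrt(C1 + x^2)


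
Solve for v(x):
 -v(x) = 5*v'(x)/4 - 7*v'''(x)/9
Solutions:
 v(x) = C1*exp(-21^(1/3)*x*(5*21^(1/3)/(sqrt(4431) + 84)^(1/3) + (sqrt(4431) + 84)^(1/3))/28)*sin(3^(1/6)*7^(1/3)*x*(-3^(2/3)*(sqrt(4431) + 84)^(1/3) + 15*7^(1/3)/(sqrt(4431) + 84)^(1/3))/28) + C2*exp(-21^(1/3)*x*(5*21^(1/3)/(sqrt(4431) + 84)^(1/3) + (sqrt(4431) + 84)^(1/3))/28)*cos(3^(1/6)*7^(1/3)*x*(-3^(2/3)*(sqrt(4431) + 84)^(1/3) + 15*7^(1/3)/(sqrt(4431) + 84)^(1/3))/28) + C3*exp(21^(1/3)*x*(5*21^(1/3)/(sqrt(4431) + 84)^(1/3) + (sqrt(4431) + 84)^(1/3))/14)


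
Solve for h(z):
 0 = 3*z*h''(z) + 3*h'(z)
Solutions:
 h(z) = C1 + C2*log(z)


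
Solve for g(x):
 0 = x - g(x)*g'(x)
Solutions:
 g(x) = -sqrt(C1 + x^2)
 g(x) = sqrt(C1 + x^2)


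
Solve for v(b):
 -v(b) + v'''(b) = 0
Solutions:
 v(b) = C3*exp(b) + (C1*sin(sqrt(3)*b/2) + C2*cos(sqrt(3)*b/2))*exp(-b/2)


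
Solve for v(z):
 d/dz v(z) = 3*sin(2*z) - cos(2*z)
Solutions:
 v(z) = C1 - sin(2*z)/2 - 3*cos(2*z)/2


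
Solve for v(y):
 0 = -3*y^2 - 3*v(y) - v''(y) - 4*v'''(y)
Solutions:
 v(y) = C3*exp(-y) - y^2 + (C1*sin(sqrt(39)*y/8) + C2*cos(sqrt(39)*y/8))*exp(3*y/8) + 2/3


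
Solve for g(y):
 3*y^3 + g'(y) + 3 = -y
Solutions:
 g(y) = C1 - 3*y^4/4 - y^2/2 - 3*y


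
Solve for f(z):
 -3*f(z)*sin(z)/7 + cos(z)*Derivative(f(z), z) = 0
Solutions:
 f(z) = C1/cos(z)^(3/7)


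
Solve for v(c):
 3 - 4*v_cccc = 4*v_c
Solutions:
 v(c) = C1 + C4*exp(-c) + 3*c/4 + (C2*sin(sqrt(3)*c/2) + C3*cos(sqrt(3)*c/2))*exp(c/2)


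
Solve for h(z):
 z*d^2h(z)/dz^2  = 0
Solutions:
 h(z) = C1 + C2*z


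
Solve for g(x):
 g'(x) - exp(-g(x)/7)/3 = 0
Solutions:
 g(x) = 7*log(C1 + x/21)


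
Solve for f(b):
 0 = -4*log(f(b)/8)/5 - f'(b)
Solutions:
 -5*Integral(1/(-log(_y) + 3*log(2)), (_y, f(b)))/4 = C1 - b


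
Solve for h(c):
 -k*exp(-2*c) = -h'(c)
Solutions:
 h(c) = C1 - k*exp(-2*c)/2


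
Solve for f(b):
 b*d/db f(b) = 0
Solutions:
 f(b) = C1


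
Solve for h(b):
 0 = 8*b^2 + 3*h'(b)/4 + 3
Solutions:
 h(b) = C1 - 32*b^3/9 - 4*b


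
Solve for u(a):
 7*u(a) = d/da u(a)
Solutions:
 u(a) = C1*exp(7*a)


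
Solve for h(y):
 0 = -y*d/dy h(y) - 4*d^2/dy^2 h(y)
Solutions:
 h(y) = C1 + C2*erf(sqrt(2)*y/4)


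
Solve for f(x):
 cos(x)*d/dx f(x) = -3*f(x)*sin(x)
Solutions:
 f(x) = C1*cos(x)^3


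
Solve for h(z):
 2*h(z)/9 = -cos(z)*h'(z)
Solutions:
 h(z) = C1*(sin(z) - 1)^(1/9)/(sin(z) + 1)^(1/9)


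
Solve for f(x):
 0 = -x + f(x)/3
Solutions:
 f(x) = 3*x


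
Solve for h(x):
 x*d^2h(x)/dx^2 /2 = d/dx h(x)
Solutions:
 h(x) = C1 + C2*x^3


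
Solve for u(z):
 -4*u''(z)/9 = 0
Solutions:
 u(z) = C1 + C2*z


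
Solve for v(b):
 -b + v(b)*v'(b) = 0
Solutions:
 v(b) = -sqrt(C1 + b^2)
 v(b) = sqrt(C1 + b^2)


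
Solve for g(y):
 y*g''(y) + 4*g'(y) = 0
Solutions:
 g(y) = C1 + C2/y^3


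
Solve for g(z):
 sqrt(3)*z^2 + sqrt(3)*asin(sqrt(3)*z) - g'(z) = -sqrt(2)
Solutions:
 g(z) = C1 + sqrt(3)*z^3/3 + sqrt(2)*z + sqrt(3)*(z*asin(sqrt(3)*z) + sqrt(3)*sqrt(1 - 3*z^2)/3)


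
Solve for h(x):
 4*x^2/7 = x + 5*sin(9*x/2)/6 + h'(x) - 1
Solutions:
 h(x) = C1 + 4*x^3/21 - x^2/2 + x + 5*cos(9*x/2)/27


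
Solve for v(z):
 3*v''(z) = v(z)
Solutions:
 v(z) = C1*exp(-sqrt(3)*z/3) + C2*exp(sqrt(3)*z/3)


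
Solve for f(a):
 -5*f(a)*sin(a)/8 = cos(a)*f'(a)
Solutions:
 f(a) = C1*cos(a)^(5/8)


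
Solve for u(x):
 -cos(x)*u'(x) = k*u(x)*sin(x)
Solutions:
 u(x) = C1*exp(k*log(cos(x)))


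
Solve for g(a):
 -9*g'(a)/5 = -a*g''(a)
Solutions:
 g(a) = C1 + C2*a^(14/5)


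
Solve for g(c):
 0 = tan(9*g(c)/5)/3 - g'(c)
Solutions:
 g(c) = -5*asin(C1*exp(3*c/5))/9 + 5*pi/9
 g(c) = 5*asin(C1*exp(3*c/5))/9


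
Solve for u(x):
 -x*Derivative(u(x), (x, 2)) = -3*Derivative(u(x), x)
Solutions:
 u(x) = C1 + C2*x^4


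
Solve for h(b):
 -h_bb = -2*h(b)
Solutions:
 h(b) = C1*exp(-sqrt(2)*b) + C2*exp(sqrt(2)*b)


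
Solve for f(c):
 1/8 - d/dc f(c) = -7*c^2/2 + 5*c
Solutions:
 f(c) = C1 + 7*c^3/6 - 5*c^2/2 + c/8


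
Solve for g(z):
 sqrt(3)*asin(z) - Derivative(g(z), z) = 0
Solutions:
 g(z) = C1 + sqrt(3)*(z*asin(z) + sqrt(1 - z^2))


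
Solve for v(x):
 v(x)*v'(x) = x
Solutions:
 v(x) = -sqrt(C1 + x^2)
 v(x) = sqrt(C1 + x^2)


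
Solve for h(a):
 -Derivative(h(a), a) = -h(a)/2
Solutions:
 h(a) = C1*exp(a/2)


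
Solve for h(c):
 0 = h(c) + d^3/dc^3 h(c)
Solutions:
 h(c) = C3*exp(-c) + (C1*sin(sqrt(3)*c/2) + C2*cos(sqrt(3)*c/2))*exp(c/2)


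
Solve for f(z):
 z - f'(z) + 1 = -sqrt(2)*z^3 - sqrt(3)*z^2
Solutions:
 f(z) = C1 + sqrt(2)*z^4/4 + sqrt(3)*z^3/3 + z^2/2 + z


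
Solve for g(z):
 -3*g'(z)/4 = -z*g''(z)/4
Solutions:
 g(z) = C1 + C2*z^4


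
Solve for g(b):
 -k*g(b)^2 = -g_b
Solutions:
 g(b) = -1/(C1 + b*k)


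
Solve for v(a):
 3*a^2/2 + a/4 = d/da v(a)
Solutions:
 v(a) = C1 + a^3/2 + a^2/8


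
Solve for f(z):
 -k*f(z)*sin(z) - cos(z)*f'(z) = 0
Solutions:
 f(z) = C1*exp(k*log(cos(z)))


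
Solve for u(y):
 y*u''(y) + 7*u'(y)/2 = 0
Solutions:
 u(y) = C1 + C2/y^(5/2)


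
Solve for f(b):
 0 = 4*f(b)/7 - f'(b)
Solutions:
 f(b) = C1*exp(4*b/7)


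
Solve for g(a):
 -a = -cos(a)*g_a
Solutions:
 g(a) = C1 + Integral(a/cos(a), a)


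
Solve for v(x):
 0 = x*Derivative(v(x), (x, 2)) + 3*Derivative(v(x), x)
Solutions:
 v(x) = C1 + C2/x^2


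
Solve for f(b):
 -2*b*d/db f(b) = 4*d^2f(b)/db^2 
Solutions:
 f(b) = C1 + C2*erf(b/2)


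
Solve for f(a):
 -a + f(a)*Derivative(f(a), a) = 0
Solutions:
 f(a) = -sqrt(C1 + a^2)
 f(a) = sqrt(C1 + a^2)


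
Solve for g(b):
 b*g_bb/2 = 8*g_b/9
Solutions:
 g(b) = C1 + C2*b^(25/9)


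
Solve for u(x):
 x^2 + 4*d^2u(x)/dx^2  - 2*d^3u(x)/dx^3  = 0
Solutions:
 u(x) = C1 + C2*x + C3*exp(2*x) - x^4/48 - x^3/24 - x^2/16


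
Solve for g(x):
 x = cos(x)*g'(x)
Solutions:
 g(x) = C1 + Integral(x/cos(x), x)


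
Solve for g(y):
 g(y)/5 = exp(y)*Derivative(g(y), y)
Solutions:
 g(y) = C1*exp(-exp(-y)/5)


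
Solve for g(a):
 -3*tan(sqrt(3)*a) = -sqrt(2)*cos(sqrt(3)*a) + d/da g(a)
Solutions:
 g(a) = C1 + sqrt(3)*log(cos(sqrt(3)*a)) + sqrt(6)*sin(sqrt(3)*a)/3


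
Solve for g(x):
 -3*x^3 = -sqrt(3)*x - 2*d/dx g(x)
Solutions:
 g(x) = C1 + 3*x^4/8 - sqrt(3)*x^2/4


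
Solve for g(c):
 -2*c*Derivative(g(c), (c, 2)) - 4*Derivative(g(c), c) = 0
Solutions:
 g(c) = C1 + C2/c


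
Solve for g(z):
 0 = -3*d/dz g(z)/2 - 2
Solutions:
 g(z) = C1 - 4*z/3


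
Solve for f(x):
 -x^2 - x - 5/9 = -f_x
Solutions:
 f(x) = C1 + x^3/3 + x^2/2 + 5*x/9


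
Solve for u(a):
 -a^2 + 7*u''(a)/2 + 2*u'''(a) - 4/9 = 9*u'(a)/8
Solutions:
 u(a) = C1 + C2*exp(a*(-7 + sqrt(85))/8) + C3*exp(-a*(7 + sqrt(85))/8) - 8*a^3/27 - 224*a^2/81 - 15136*a/729


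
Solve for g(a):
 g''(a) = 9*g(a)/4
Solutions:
 g(a) = C1*exp(-3*a/2) + C2*exp(3*a/2)


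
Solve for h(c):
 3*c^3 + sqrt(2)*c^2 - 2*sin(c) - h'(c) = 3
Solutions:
 h(c) = C1 + 3*c^4/4 + sqrt(2)*c^3/3 - 3*c + 2*cos(c)


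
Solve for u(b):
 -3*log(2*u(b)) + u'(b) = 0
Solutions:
 -Integral(1/(log(_y) + log(2)), (_y, u(b)))/3 = C1 - b


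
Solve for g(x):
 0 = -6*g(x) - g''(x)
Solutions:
 g(x) = C1*sin(sqrt(6)*x) + C2*cos(sqrt(6)*x)


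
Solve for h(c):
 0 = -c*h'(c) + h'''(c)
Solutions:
 h(c) = C1 + Integral(C2*airyai(c) + C3*airybi(c), c)


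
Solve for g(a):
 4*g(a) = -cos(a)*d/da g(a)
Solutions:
 g(a) = C1*(sin(a)^2 - 2*sin(a) + 1)/(sin(a)^2 + 2*sin(a) + 1)


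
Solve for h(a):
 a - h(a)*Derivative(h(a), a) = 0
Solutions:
 h(a) = -sqrt(C1 + a^2)
 h(a) = sqrt(C1 + a^2)


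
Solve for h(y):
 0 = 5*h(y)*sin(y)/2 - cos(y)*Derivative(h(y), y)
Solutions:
 h(y) = C1/cos(y)^(5/2)


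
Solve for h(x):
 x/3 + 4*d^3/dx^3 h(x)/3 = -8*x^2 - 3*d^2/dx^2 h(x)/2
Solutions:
 h(x) = C1 + C2*x + C3*exp(-9*x/8) - 4*x^4/9 + 125*x^3/81 - 1000*x^2/243


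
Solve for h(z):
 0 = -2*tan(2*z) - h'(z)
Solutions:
 h(z) = C1 + log(cos(2*z))


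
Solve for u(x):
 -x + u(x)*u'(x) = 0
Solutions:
 u(x) = -sqrt(C1 + x^2)
 u(x) = sqrt(C1 + x^2)


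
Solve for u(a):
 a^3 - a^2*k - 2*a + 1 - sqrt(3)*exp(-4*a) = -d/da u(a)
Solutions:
 u(a) = C1 - a^4/4 + a^3*k/3 + a^2 - a - sqrt(3)*exp(-4*a)/4


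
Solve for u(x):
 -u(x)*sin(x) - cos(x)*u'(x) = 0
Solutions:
 u(x) = C1*cos(x)


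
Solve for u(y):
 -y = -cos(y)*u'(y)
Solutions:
 u(y) = C1 + Integral(y/cos(y), y)


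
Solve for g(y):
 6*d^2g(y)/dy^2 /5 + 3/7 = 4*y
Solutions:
 g(y) = C1 + C2*y + 5*y^3/9 - 5*y^2/28


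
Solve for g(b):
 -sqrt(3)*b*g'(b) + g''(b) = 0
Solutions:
 g(b) = C1 + C2*erfi(sqrt(2)*3^(1/4)*b/2)


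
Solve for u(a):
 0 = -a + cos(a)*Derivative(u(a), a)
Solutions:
 u(a) = C1 + Integral(a/cos(a), a)


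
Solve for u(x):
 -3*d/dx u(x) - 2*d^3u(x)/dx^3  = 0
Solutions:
 u(x) = C1 + C2*sin(sqrt(6)*x/2) + C3*cos(sqrt(6)*x/2)


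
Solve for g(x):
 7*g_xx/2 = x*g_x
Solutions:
 g(x) = C1 + C2*erfi(sqrt(7)*x/7)


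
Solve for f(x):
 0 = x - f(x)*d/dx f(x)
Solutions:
 f(x) = -sqrt(C1 + x^2)
 f(x) = sqrt(C1 + x^2)


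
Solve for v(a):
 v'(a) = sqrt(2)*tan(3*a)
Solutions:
 v(a) = C1 - sqrt(2)*log(cos(3*a))/3


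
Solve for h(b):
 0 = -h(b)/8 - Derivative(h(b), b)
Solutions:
 h(b) = C1*exp(-b/8)


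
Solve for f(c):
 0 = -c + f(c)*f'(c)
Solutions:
 f(c) = -sqrt(C1 + c^2)
 f(c) = sqrt(C1 + c^2)


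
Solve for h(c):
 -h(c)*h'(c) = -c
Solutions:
 h(c) = -sqrt(C1 + c^2)
 h(c) = sqrt(C1 + c^2)


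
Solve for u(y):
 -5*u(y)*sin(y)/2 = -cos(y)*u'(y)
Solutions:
 u(y) = C1/cos(y)^(5/2)


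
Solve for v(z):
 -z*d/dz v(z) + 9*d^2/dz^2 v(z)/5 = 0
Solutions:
 v(z) = C1 + C2*erfi(sqrt(10)*z/6)


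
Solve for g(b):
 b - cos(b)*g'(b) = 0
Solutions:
 g(b) = C1 + Integral(b/cos(b), b)


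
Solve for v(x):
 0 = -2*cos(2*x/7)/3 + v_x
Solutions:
 v(x) = C1 + 7*sin(2*x/7)/3


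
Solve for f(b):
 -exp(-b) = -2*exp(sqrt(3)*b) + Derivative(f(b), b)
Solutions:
 f(b) = C1 + 2*sqrt(3)*exp(sqrt(3)*b)/3 + exp(-b)


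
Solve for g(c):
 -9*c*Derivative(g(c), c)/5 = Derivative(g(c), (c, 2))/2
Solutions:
 g(c) = C1 + C2*erf(3*sqrt(5)*c/5)


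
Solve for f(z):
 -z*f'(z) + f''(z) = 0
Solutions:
 f(z) = C1 + C2*erfi(sqrt(2)*z/2)


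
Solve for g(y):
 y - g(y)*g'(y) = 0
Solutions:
 g(y) = -sqrt(C1 + y^2)
 g(y) = sqrt(C1 + y^2)


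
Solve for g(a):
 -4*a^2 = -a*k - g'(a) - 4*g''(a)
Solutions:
 g(a) = C1 + C2*exp(-a/4) + 4*a^3/3 - a^2*k/2 - 16*a^2 + 4*a*k + 128*a


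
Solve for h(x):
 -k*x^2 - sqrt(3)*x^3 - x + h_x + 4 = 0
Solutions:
 h(x) = C1 + k*x^3/3 + sqrt(3)*x^4/4 + x^2/2 - 4*x


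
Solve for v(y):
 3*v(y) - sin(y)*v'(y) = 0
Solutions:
 v(y) = C1*(cos(y) - 1)^(3/2)/(cos(y) + 1)^(3/2)


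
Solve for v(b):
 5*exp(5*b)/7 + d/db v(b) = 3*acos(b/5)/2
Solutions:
 v(b) = C1 + 3*b*acos(b/5)/2 - 3*sqrt(25 - b^2)/2 - exp(5*b)/7


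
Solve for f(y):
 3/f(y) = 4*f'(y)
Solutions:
 f(y) = -sqrt(C1 + 6*y)/2
 f(y) = sqrt(C1 + 6*y)/2


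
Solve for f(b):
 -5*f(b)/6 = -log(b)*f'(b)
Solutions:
 f(b) = C1*exp(5*li(b)/6)


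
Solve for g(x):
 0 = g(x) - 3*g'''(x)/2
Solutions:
 g(x) = C3*exp(2^(1/3)*3^(2/3)*x/3) + (C1*sin(2^(1/3)*3^(1/6)*x/2) + C2*cos(2^(1/3)*3^(1/6)*x/2))*exp(-2^(1/3)*3^(2/3)*x/6)


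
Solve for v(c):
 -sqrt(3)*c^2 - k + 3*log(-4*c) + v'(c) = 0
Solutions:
 v(c) = C1 + sqrt(3)*c^3/3 + c*(k - 6*log(2) + 3) - 3*c*log(-c)


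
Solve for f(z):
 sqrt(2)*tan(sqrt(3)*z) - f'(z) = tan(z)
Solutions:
 f(z) = C1 + log(cos(z)) - sqrt(6)*log(cos(sqrt(3)*z))/3


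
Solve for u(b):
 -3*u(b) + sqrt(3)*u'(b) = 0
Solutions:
 u(b) = C1*exp(sqrt(3)*b)


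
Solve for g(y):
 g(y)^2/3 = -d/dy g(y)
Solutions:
 g(y) = 3/(C1 + y)


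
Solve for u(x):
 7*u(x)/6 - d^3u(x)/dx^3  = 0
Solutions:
 u(x) = C3*exp(6^(2/3)*7^(1/3)*x/6) + (C1*sin(2^(2/3)*3^(1/6)*7^(1/3)*x/4) + C2*cos(2^(2/3)*3^(1/6)*7^(1/3)*x/4))*exp(-6^(2/3)*7^(1/3)*x/12)


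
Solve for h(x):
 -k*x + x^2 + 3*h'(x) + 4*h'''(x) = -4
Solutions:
 h(x) = C1 + C2*sin(sqrt(3)*x/2) + C3*cos(sqrt(3)*x/2) + k*x^2/6 - x^3/9 - 4*x/9


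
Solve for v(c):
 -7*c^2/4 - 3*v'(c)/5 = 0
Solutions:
 v(c) = C1 - 35*c^3/36


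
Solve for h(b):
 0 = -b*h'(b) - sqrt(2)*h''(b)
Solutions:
 h(b) = C1 + C2*erf(2^(1/4)*b/2)


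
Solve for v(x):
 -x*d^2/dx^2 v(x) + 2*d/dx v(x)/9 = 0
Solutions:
 v(x) = C1 + C2*x^(11/9)


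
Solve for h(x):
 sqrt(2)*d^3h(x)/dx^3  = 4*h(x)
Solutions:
 h(x) = C3*exp(sqrt(2)*x) + (C1*sin(sqrt(6)*x/2) + C2*cos(sqrt(6)*x/2))*exp(-sqrt(2)*x/2)


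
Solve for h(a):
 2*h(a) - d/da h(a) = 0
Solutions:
 h(a) = C1*exp(2*a)


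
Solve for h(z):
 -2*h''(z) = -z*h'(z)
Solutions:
 h(z) = C1 + C2*erfi(z/2)


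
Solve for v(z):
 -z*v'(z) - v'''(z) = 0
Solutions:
 v(z) = C1 + Integral(C2*airyai(-z) + C3*airybi(-z), z)


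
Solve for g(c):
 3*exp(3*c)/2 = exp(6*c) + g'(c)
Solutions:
 g(c) = C1 - exp(6*c)/6 + exp(3*c)/2


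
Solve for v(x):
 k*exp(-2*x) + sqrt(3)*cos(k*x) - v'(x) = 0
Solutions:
 v(x) = C1 - k*exp(-2*x)/2 + sqrt(3)*sin(k*x)/k


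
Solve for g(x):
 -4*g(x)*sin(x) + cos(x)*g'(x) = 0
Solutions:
 g(x) = C1/cos(x)^4


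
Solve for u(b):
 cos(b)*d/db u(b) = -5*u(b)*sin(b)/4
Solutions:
 u(b) = C1*cos(b)^(5/4)


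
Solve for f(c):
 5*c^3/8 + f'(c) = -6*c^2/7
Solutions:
 f(c) = C1 - 5*c^4/32 - 2*c^3/7


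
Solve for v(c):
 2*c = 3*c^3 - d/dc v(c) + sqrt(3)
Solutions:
 v(c) = C1 + 3*c^4/4 - c^2 + sqrt(3)*c


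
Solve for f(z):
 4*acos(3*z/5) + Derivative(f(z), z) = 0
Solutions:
 f(z) = C1 - 4*z*acos(3*z/5) + 4*sqrt(25 - 9*z^2)/3


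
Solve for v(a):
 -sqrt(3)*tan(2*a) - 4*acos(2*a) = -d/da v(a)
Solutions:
 v(a) = C1 + 4*a*acos(2*a) - 2*sqrt(1 - 4*a^2) - sqrt(3)*log(cos(2*a))/2


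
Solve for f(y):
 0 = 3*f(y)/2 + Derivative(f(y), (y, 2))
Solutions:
 f(y) = C1*sin(sqrt(6)*y/2) + C2*cos(sqrt(6)*y/2)


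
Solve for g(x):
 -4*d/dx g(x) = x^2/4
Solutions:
 g(x) = C1 - x^3/48


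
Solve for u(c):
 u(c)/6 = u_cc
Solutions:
 u(c) = C1*exp(-sqrt(6)*c/6) + C2*exp(sqrt(6)*c/6)


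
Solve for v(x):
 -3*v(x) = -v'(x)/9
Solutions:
 v(x) = C1*exp(27*x)


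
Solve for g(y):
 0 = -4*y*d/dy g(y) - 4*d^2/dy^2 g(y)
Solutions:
 g(y) = C1 + C2*erf(sqrt(2)*y/2)


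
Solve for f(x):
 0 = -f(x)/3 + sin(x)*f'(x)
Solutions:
 f(x) = C1*(cos(x) - 1)^(1/6)/(cos(x) + 1)^(1/6)


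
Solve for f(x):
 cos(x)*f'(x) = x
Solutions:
 f(x) = C1 + Integral(x/cos(x), x)


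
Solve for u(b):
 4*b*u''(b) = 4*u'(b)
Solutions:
 u(b) = C1 + C2*b^2


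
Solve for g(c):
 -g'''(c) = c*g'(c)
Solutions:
 g(c) = C1 + Integral(C2*airyai(-c) + C3*airybi(-c), c)


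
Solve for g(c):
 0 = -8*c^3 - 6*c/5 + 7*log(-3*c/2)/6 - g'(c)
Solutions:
 g(c) = C1 - 2*c^4 - 3*c^2/5 + 7*c*log(-c)/6 + 7*c*(-1 - log(2) + log(3))/6


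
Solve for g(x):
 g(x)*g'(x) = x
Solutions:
 g(x) = -sqrt(C1 + x^2)
 g(x) = sqrt(C1 + x^2)


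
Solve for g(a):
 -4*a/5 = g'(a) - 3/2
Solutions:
 g(a) = C1 - 2*a^2/5 + 3*a/2


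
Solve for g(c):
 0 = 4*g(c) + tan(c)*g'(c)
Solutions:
 g(c) = C1/sin(c)^4


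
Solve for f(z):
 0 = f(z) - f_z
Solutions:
 f(z) = C1*exp(z)


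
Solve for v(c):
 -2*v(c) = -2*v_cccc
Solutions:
 v(c) = C1*exp(-c) + C2*exp(c) + C3*sin(c) + C4*cos(c)


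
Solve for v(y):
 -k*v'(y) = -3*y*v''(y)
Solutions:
 v(y) = C1 + y^(re(k)/3 + 1)*(C2*sin(log(y)*Abs(im(k))/3) + C3*cos(log(y)*im(k)/3))


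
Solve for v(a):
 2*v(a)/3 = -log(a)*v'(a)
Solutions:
 v(a) = C1*exp(-2*li(a)/3)


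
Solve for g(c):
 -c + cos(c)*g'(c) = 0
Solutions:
 g(c) = C1 + Integral(c/cos(c), c)


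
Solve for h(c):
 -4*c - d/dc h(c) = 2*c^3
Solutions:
 h(c) = C1 - c^4/2 - 2*c^2


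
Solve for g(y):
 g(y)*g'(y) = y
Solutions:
 g(y) = -sqrt(C1 + y^2)
 g(y) = sqrt(C1 + y^2)


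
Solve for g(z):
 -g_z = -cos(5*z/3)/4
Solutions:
 g(z) = C1 + 3*sin(5*z/3)/20


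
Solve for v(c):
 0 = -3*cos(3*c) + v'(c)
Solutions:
 v(c) = C1 + sin(3*c)


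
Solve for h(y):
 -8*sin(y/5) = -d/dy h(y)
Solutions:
 h(y) = C1 - 40*cos(y/5)


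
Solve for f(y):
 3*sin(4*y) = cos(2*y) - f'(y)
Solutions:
 f(y) = C1 + sin(2*y)/2 + 3*cos(4*y)/4


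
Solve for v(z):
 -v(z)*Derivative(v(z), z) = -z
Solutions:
 v(z) = -sqrt(C1 + z^2)
 v(z) = sqrt(C1 + z^2)


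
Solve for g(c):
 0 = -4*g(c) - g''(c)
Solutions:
 g(c) = C1*sin(2*c) + C2*cos(2*c)


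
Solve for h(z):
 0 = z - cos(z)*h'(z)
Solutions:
 h(z) = C1 + Integral(z/cos(z), z)


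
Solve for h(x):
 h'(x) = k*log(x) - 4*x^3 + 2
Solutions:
 h(x) = C1 + k*x*log(x) - k*x - x^4 + 2*x


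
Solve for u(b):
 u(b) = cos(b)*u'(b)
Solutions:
 u(b) = C1*sqrt(sin(b) + 1)/sqrt(sin(b) - 1)


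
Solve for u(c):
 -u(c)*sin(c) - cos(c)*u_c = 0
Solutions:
 u(c) = C1*cos(c)


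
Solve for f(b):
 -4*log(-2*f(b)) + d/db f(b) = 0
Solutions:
 -Integral(1/(log(-_y) + log(2)), (_y, f(b)))/4 = C1 - b


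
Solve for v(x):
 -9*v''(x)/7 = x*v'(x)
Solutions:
 v(x) = C1 + C2*erf(sqrt(14)*x/6)


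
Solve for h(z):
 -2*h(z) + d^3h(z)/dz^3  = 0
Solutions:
 h(z) = C3*exp(2^(1/3)*z) + (C1*sin(2^(1/3)*sqrt(3)*z/2) + C2*cos(2^(1/3)*sqrt(3)*z/2))*exp(-2^(1/3)*z/2)


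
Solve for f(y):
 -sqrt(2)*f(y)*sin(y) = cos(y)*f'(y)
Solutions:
 f(y) = C1*cos(y)^(sqrt(2))


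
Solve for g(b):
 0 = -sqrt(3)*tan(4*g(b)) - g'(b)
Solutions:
 g(b) = -asin(C1*exp(-4*sqrt(3)*b))/4 + pi/4
 g(b) = asin(C1*exp(-4*sqrt(3)*b))/4


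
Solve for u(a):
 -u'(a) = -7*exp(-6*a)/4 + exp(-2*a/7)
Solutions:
 u(a) = C1 - 7*exp(-6*a)/24 + 7*exp(-2*a/7)/2


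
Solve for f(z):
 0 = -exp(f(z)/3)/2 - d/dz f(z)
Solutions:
 f(z) = 3*log(1/(C1 + z)) + 3*log(6)


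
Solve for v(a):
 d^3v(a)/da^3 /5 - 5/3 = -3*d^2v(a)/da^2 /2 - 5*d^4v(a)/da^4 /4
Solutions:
 v(a) = C1 + C2*a + 5*a^2/9 + (C3*sin(sqrt(746)*a/25) + C4*cos(sqrt(746)*a/25))*exp(-2*a/25)


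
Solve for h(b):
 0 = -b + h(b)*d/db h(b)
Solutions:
 h(b) = -sqrt(C1 + b^2)
 h(b) = sqrt(C1 + b^2)


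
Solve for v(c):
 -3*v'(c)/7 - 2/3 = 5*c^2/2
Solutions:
 v(c) = C1 - 35*c^3/18 - 14*c/9


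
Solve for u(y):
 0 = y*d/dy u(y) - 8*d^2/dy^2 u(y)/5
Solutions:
 u(y) = C1 + C2*erfi(sqrt(5)*y/4)


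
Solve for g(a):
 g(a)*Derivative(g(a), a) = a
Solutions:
 g(a) = -sqrt(C1 + a^2)
 g(a) = sqrt(C1 + a^2)


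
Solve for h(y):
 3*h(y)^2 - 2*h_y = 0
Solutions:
 h(y) = -2/(C1 + 3*y)


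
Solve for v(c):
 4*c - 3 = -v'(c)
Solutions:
 v(c) = C1 - 2*c^2 + 3*c


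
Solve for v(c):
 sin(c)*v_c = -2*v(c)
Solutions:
 v(c) = C1*(cos(c) + 1)/(cos(c) - 1)


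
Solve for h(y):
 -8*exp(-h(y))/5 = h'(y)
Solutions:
 h(y) = log(C1 - 8*y/5)


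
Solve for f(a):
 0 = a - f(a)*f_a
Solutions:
 f(a) = -sqrt(C1 + a^2)
 f(a) = sqrt(C1 + a^2)


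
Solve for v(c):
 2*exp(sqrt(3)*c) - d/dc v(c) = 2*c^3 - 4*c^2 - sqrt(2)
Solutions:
 v(c) = C1 - c^4/2 + 4*c^3/3 + sqrt(2)*c + 2*sqrt(3)*exp(sqrt(3)*c)/3


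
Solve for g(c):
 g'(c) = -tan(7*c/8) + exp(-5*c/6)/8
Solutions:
 g(c) = C1 - 4*log(tan(7*c/8)^2 + 1)/7 - 3*exp(-5*c/6)/20


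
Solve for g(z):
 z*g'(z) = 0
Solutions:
 g(z) = C1


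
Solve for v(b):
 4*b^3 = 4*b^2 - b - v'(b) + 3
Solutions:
 v(b) = C1 - b^4 + 4*b^3/3 - b^2/2 + 3*b


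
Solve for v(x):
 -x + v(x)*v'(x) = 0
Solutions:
 v(x) = -sqrt(C1 + x^2)
 v(x) = sqrt(C1 + x^2)


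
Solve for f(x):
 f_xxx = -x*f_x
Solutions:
 f(x) = C1 + Integral(C2*airyai(-x) + C3*airybi(-x), x)


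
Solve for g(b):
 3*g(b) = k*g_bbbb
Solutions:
 g(b) = C1*exp(-3^(1/4)*b*(1/k)^(1/4)) + C2*exp(3^(1/4)*b*(1/k)^(1/4)) + C3*exp(-3^(1/4)*I*b*(1/k)^(1/4)) + C4*exp(3^(1/4)*I*b*(1/k)^(1/4))


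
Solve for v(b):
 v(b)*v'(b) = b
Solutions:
 v(b) = -sqrt(C1 + b^2)
 v(b) = sqrt(C1 + b^2)


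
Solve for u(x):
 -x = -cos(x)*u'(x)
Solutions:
 u(x) = C1 + Integral(x/cos(x), x)


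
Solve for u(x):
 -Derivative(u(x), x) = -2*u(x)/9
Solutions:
 u(x) = C1*exp(2*x/9)


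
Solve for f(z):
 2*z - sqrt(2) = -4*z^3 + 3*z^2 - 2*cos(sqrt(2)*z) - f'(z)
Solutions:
 f(z) = C1 - z^4 + z^3 - z^2 + sqrt(2)*z - sqrt(2)*sin(sqrt(2)*z)


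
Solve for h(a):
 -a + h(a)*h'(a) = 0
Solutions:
 h(a) = -sqrt(C1 + a^2)
 h(a) = sqrt(C1 + a^2)


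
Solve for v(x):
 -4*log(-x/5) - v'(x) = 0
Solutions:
 v(x) = C1 - 4*x*log(-x) + 4*x*(1 + log(5))


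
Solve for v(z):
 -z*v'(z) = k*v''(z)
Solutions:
 v(z) = C1 + C2*sqrt(k)*erf(sqrt(2)*z*sqrt(1/k)/2)


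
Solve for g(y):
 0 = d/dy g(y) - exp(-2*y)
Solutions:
 g(y) = C1 - exp(-2*y)/2


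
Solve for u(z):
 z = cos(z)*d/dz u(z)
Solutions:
 u(z) = C1 + Integral(z/cos(z), z)


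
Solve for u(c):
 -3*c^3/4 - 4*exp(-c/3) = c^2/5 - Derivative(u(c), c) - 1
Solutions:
 u(c) = C1 + 3*c^4/16 + c^3/15 - c - 12*exp(-c/3)


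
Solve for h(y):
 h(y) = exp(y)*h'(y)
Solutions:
 h(y) = C1*exp(-exp(-y))


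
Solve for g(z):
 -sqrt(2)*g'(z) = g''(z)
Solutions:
 g(z) = C1 + C2*exp(-sqrt(2)*z)


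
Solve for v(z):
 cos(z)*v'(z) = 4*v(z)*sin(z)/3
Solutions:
 v(z) = C1/cos(z)^(4/3)


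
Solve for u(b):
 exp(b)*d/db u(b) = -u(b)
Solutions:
 u(b) = C1*exp(exp(-b))


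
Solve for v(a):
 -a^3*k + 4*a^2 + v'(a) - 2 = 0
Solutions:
 v(a) = C1 + a^4*k/4 - 4*a^3/3 + 2*a


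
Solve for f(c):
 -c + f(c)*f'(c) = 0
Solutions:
 f(c) = -sqrt(C1 + c^2)
 f(c) = sqrt(C1 + c^2)


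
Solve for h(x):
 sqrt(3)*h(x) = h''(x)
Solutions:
 h(x) = C1*exp(-3^(1/4)*x) + C2*exp(3^(1/4)*x)


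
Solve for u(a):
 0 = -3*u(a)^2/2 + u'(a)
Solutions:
 u(a) = -2/(C1 + 3*a)


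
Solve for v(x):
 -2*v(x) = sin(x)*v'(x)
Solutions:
 v(x) = C1*(cos(x) + 1)/(cos(x) - 1)


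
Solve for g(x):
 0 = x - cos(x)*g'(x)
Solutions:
 g(x) = C1 + Integral(x/cos(x), x)


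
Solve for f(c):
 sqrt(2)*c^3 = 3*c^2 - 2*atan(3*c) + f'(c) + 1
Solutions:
 f(c) = C1 + sqrt(2)*c^4/4 - c^3 + 2*c*atan(3*c) - c - log(9*c^2 + 1)/3


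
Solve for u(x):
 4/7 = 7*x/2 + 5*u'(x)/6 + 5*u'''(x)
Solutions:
 u(x) = C1 + C2*sin(sqrt(6)*x/6) + C3*cos(sqrt(6)*x/6) - 21*x^2/10 + 24*x/35


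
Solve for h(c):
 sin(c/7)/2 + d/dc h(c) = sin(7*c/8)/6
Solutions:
 h(c) = C1 + 7*cos(c/7)/2 - 4*cos(7*c/8)/21


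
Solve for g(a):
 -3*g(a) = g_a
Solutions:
 g(a) = C1*exp(-3*a)


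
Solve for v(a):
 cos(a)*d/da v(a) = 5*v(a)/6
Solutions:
 v(a) = C1*(sin(a) + 1)^(5/12)/(sin(a) - 1)^(5/12)


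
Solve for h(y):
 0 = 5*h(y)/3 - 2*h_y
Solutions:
 h(y) = C1*exp(5*y/6)


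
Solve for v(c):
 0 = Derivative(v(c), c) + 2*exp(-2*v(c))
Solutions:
 v(c) = log(-sqrt(C1 - 4*c))
 v(c) = log(C1 - 4*c)/2


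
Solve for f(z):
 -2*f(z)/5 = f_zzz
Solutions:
 f(z) = C3*exp(-2^(1/3)*5^(2/3)*z/5) + (C1*sin(2^(1/3)*sqrt(3)*5^(2/3)*z/10) + C2*cos(2^(1/3)*sqrt(3)*5^(2/3)*z/10))*exp(2^(1/3)*5^(2/3)*z/10)


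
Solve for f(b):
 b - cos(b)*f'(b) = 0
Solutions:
 f(b) = C1 + Integral(b/cos(b), b)


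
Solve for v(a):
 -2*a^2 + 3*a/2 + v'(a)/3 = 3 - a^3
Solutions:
 v(a) = C1 - 3*a^4/4 + 2*a^3 - 9*a^2/4 + 9*a


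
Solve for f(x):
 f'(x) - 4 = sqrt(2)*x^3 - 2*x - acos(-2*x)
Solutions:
 f(x) = C1 + sqrt(2)*x^4/4 - x^2 - x*acos(-2*x) + 4*x - sqrt(1 - 4*x^2)/2


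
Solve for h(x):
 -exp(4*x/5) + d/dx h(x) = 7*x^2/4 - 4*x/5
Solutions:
 h(x) = C1 + 7*x^3/12 - 2*x^2/5 + 5*exp(4*x/5)/4


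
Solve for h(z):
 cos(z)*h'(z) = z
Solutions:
 h(z) = C1 + Integral(z/cos(z), z)


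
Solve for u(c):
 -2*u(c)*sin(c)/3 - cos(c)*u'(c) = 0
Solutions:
 u(c) = C1*cos(c)^(2/3)


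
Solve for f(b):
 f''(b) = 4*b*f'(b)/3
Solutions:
 f(b) = C1 + C2*erfi(sqrt(6)*b/3)


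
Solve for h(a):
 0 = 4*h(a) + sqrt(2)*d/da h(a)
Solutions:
 h(a) = C1*exp(-2*sqrt(2)*a)


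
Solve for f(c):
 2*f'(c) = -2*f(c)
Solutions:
 f(c) = C1*exp(-c)


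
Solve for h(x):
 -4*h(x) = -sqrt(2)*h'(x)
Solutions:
 h(x) = C1*exp(2*sqrt(2)*x)


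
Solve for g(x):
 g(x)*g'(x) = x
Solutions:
 g(x) = -sqrt(C1 + x^2)
 g(x) = sqrt(C1 + x^2)


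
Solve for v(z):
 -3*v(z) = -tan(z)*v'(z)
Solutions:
 v(z) = C1*sin(z)^3


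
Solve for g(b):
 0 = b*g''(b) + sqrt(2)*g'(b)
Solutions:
 g(b) = C1 + C2*b^(1 - sqrt(2))


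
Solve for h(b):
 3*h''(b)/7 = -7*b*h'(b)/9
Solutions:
 h(b) = C1 + C2*erf(7*sqrt(6)*b/18)


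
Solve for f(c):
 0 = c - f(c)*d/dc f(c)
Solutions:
 f(c) = -sqrt(C1 + c^2)
 f(c) = sqrt(C1 + c^2)


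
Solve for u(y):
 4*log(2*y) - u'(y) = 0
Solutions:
 u(y) = C1 + 4*y*log(y) - 4*y + y*log(16)


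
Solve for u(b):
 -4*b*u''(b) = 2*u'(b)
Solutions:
 u(b) = C1 + C2*sqrt(b)


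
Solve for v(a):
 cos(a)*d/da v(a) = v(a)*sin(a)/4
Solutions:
 v(a) = C1/cos(a)^(1/4)


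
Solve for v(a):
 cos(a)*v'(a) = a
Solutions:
 v(a) = C1 + Integral(a/cos(a), a)


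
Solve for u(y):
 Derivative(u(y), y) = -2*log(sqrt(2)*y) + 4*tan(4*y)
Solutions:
 u(y) = C1 - 2*y*log(y) - y*log(2) + 2*y - log(cos(4*y))


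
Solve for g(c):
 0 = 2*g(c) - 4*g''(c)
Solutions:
 g(c) = C1*exp(-sqrt(2)*c/2) + C2*exp(sqrt(2)*c/2)


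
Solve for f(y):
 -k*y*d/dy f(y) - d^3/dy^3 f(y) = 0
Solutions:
 f(y) = C1 + Integral(C2*airyai(y*(-k)^(1/3)) + C3*airybi(y*(-k)^(1/3)), y)


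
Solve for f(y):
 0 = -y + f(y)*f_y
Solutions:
 f(y) = -sqrt(C1 + y^2)
 f(y) = sqrt(C1 + y^2)


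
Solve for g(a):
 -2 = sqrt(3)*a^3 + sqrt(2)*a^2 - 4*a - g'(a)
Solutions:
 g(a) = C1 + sqrt(3)*a^4/4 + sqrt(2)*a^3/3 - 2*a^2 + 2*a


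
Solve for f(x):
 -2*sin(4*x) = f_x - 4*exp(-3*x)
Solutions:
 f(x) = C1 + cos(4*x)/2 - 4*exp(-3*x)/3


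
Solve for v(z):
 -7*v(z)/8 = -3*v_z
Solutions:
 v(z) = C1*exp(7*z/24)


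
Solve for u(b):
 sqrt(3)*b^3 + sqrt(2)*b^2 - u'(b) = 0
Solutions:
 u(b) = C1 + sqrt(3)*b^4/4 + sqrt(2)*b^3/3


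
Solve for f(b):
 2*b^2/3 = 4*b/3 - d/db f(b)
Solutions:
 f(b) = C1 - 2*b^3/9 + 2*b^2/3


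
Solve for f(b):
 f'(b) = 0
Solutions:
 f(b) = C1


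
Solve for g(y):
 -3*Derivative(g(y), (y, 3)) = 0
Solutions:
 g(y) = C1 + C2*y + C3*y^2


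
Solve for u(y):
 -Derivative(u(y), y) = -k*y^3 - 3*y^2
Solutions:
 u(y) = C1 + k*y^4/4 + y^3


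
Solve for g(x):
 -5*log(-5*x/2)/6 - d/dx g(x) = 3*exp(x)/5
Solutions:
 g(x) = C1 - 5*x*log(-x)/6 + 5*x*(-log(5) + log(2) + 1)/6 - 3*exp(x)/5


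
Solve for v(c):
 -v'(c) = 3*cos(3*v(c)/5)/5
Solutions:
 3*c/5 - 5*log(sin(3*v(c)/5) - 1)/6 + 5*log(sin(3*v(c)/5) + 1)/6 = C1


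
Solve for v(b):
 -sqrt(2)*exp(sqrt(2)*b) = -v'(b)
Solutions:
 v(b) = C1 + exp(sqrt(2)*b)


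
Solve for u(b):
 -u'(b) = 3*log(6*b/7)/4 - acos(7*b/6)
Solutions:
 u(b) = C1 - 3*b*log(b)/4 + b*acos(7*b/6) - 3*b*log(6)/4 + 3*b/4 + 3*b*log(7)/4 - sqrt(36 - 49*b^2)/7


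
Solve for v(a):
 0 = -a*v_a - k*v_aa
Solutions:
 v(a) = C1 + C2*sqrt(k)*erf(sqrt(2)*a*sqrt(1/k)/2)


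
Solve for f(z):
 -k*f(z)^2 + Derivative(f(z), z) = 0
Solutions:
 f(z) = -1/(C1 + k*z)


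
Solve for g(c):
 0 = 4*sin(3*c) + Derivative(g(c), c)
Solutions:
 g(c) = C1 + 4*cos(3*c)/3


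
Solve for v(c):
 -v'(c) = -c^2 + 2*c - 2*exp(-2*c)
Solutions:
 v(c) = C1 + c^3/3 - c^2 - exp(-2*c)


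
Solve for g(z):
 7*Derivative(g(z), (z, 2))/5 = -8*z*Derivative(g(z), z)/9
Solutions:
 g(z) = C1 + C2*erf(2*sqrt(35)*z/21)


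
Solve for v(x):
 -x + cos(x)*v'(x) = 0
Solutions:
 v(x) = C1 + Integral(x/cos(x), x)


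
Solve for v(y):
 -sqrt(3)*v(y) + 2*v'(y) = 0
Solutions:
 v(y) = C1*exp(sqrt(3)*y/2)


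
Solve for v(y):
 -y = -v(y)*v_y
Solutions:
 v(y) = -sqrt(C1 + y^2)
 v(y) = sqrt(C1 + y^2)


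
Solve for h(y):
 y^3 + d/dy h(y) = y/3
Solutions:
 h(y) = C1 - y^4/4 + y^2/6


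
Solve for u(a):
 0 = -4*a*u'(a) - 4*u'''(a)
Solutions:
 u(a) = C1 + Integral(C2*airyai(-a) + C3*airybi(-a), a)


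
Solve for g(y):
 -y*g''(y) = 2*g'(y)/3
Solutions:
 g(y) = C1 + C2*y^(1/3)


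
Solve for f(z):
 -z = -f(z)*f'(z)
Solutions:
 f(z) = -sqrt(C1 + z^2)
 f(z) = sqrt(C1 + z^2)


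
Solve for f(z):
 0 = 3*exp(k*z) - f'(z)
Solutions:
 f(z) = C1 + 3*exp(k*z)/k


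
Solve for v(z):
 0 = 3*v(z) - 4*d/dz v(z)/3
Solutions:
 v(z) = C1*exp(9*z/4)


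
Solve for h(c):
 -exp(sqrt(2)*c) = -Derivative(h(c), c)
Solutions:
 h(c) = C1 + sqrt(2)*exp(sqrt(2)*c)/2


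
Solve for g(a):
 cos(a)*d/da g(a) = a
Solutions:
 g(a) = C1 + Integral(a/cos(a), a)


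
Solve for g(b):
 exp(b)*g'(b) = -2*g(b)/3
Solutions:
 g(b) = C1*exp(2*exp(-b)/3)


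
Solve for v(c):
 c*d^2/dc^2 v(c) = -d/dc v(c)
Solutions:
 v(c) = C1 + C2*log(c)


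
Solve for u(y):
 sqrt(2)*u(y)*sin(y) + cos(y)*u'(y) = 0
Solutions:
 u(y) = C1*cos(y)^(sqrt(2))


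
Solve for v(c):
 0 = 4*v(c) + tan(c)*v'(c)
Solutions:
 v(c) = C1/sin(c)^4


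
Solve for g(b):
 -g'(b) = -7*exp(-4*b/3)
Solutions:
 g(b) = C1 - 21*exp(-4*b/3)/4


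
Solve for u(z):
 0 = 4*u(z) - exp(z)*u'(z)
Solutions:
 u(z) = C1*exp(-4*exp(-z))


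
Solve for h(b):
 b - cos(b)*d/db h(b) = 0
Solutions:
 h(b) = C1 + Integral(b/cos(b), b)


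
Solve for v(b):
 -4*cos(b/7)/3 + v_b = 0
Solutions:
 v(b) = C1 + 28*sin(b/7)/3


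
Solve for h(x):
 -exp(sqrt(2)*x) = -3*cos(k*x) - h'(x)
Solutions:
 h(x) = C1 + sqrt(2)*exp(sqrt(2)*x)/2 - 3*sin(k*x)/k


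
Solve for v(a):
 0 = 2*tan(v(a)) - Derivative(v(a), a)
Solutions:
 v(a) = pi - asin(C1*exp(2*a))
 v(a) = asin(C1*exp(2*a))
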